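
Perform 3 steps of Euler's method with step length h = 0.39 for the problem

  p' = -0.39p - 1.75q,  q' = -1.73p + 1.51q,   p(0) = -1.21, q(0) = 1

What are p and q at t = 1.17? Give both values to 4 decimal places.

Euler on (p,q): p_{n+1} = p_n + h·p', q_{n+1} = q_n + h·q'.
0.000000: (-1.210000, 1.000000); f=(-1.278100, 3.603300) → (-1.708459, 2.405287)
0.390000: (-1.708459, 2.405287); f=(-3.542953, 6.587617) → (-3.090211, 4.974458)
0.780000: (-3.090211, 4.974458); f=(-7.500119, 12.857496) → (-6.015257, 9.988881)
(p(1.17), q(1.17)) ≈ (-6.0153, 9.9889)

-6.0153, 9.9889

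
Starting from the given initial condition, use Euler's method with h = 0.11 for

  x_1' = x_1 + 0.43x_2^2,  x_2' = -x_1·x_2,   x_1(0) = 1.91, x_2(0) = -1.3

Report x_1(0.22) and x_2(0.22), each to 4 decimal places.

2.4919, -0.7784

Euler on (x_1,x_2): x_1_{n+1} = x_1_n + h·x_1', x_2_{n+1} = x_2_n + h·x_2'.
0.000000: (1.910000, -1.300000); f=(2.636700, 2.483000) → (2.200037, -1.026870)
0.110000: (2.200037, -1.026870); f=(2.653456, 2.259152) → (2.491917, -0.778363)
(x_1(0.22), x_2(0.22)) ≈ (2.4919, -0.7784)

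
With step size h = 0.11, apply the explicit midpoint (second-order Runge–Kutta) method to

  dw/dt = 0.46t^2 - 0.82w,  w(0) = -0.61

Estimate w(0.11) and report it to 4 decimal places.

-0.5573

Midpoint: k1 = f(t_n, w_n); k2 = f(t_n + h/2, w_n + (h/2)·k1); w_{n+1} = w_n + h·k2.
t=0.000000, w=-0.610000:
  k1 = f(0.000000, -0.610000) = 0.500200
  k2 = f(0.055000, -0.582489) = 0.479032
  w ← -0.610000 + 0.11·0.479032 = -0.557306
w(0.11) ≈ -0.5573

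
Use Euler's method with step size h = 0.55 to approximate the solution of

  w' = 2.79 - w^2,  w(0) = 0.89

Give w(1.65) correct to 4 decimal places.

Euler: w_{n+1} = w_n + h·f(t_n, w_n).
t=0.000000, w=0.890000: f=1.997900 → w ← 0.890000 + 0.55·1.997900 = 1.988845
t=0.550000, w=1.988845: f=-1.165504 → w ← 1.988845 + 0.55·(-1.165504) = 1.347818
t=1.100000, w=1.347818: f=0.973388 → w ← 1.347818 + 0.55·0.973388 = 1.883181
w(1.65) ≈ 1.8832

1.8832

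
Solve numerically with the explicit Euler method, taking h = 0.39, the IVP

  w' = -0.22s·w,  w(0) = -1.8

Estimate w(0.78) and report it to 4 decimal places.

-1.7398

Euler: w_{n+1} = w_n + h·f(s_n, w_n).
s=0.000000, w=-1.800000: f=0.000000 → w ← -1.800000 + 0.39·0.000000 = -1.800000
s=0.390000, w=-1.800000: f=0.154440 → w ← -1.800000 + 0.39·0.154440 = -1.739768
w(0.78) ≈ -1.7398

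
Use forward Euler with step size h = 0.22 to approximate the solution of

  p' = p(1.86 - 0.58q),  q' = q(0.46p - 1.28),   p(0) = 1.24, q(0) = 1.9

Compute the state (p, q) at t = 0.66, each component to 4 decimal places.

2.1476, 1.2407

Euler on (p,q): p_{n+1} = p_n + h·p', q_{n+1} = q_n + h·q'.
0.000000: (1.240000, 1.900000); f=(0.939920, -1.348240) → (1.446782, 1.603387)
0.220000: (1.446782, 1.603387); f=(1.345559, -0.985250) → (1.742805, 1.386632)
0.440000: (1.742805, 1.386632); f=(1.839972, -0.663239) → (2.147599, 1.240720)
(p(0.66), q(0.66)) ≈ (2.1476, 1.2407)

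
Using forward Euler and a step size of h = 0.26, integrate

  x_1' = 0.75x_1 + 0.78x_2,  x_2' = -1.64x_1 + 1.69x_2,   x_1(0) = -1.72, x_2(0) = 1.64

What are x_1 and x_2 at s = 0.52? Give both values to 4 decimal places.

Euler on (x_1,x_2): x_1_{n+1} = x_1_n + h·x_1', x_2_{n+1} = x_2_n + h·x_2'.
0.000000: (-1.720000, 1.640000); f=(-0.010800, 5.592400) → (-1.722808, 3.094024)
0.260000: (-1.722808, 3.094024); f=(1.121233, 8.054306) → (-1.431287, 5.188143)
(x_1(0.52), x_2(0.52)) ≈ (-1.4313, 5.1881)

-1.4313, 5.1881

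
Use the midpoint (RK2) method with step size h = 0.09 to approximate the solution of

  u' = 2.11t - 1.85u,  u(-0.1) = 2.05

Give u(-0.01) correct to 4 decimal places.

Midpoint: k1 = f(t_n, u_n); k2 = f(t_n + h/2, u_n + (h/2)·k1); u_{n+1} = u_n + h·k2.
t=-0.100000, u=2.050000:
  k1 = f(-0.100000, 2.050000) = -4.003500
  k2 = f(-0.055000, 1.869842) = -3.575259
  u ← 2.050000 + 0.09·(-3.575259) = 1.728227
u(-0.01) ≈ 1.7282

1.7282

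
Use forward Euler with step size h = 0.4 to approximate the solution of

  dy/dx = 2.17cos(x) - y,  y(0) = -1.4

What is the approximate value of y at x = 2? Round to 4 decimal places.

Euler: y_{n+1} = y_n + h·f(x_n, y_n).
x=0.000000, y=-1.400000: f=3.570000 → y ← -1.400000 + 0.4·3.570000 = 0.028000
x=0.400000, y=0.028000: f=1.970702 → y ← 0.028000 + 0.4·1.970702 = 0.816281
x=0.800000, y=0.816281: f=0.695573 → y ← 0.816281 + 0.4·0.695573 = 1.094510
x=1.200000, y=1.094510: f=-0.308194 → y ← 1.094510 + 0.4·(-0.308194) = 0.971233
x=1.600000, y=0.971233: f=-1.034595 → y ← 0.971233 + 0.4·(-1.034595) = 0.557394
y(2) ≈ 0.5574

0.5574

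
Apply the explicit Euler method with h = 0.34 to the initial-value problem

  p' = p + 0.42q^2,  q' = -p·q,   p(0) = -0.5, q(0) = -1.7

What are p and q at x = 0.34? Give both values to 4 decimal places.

Euler on (p,q): p_{n+1} = p_n + h·p', q_{n+1} = q_n + h·q'.
0.000000: (-0.500000, -1.700000); f=(0.713800, -0.850000) → (-0.257308, -1.989000)
(p(0.34), q(0.34)) ≈ (-0.2573, -1.9890)

-0.2573, -1.9890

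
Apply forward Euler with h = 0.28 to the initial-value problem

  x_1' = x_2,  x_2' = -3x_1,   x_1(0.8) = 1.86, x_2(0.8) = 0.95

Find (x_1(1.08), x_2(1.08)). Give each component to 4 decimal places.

Euler on (x_1,x_2): x_1_{n+1} = x_1_n + h·x_1', x_2_{n+1} = x_2_n + h·x_2'.
0.800000: (1.860000, 0.950000); f=(0.950000, -5.580000) → (2.126000, -0.612400)
(x_1(1.08), x_2(1.08)) ≈ (2.1260, -0.6124)

2.1260, -0.6124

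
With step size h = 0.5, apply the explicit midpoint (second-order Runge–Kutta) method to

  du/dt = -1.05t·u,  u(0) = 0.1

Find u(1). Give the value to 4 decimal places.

0.0572

Midpoint: k1 = f(t_n, u_n); k2 = f(t_n + h/2, u_n + (h/2)·k1); u_{n+1} = u_n + h·k2.
t=0.000000, u=0.100000:
  k1 = f(0.000000, 0.100000) = 0.000000
  k2 = f(0.250000, 0.100000) = -0.026250
  u ← 0.100000 + 0.5·(-0.026250) = 0.086875
t=0.500000, u=0.086875:
  k1 = f(0.500000, 0.086875) = -0.045609
  k2 = f(0.750000, 0.075473) = -0.059435
  u ← 0.086875 + 0.5·(-0.059435) = 0.057158
u(1) ≈ 0.0572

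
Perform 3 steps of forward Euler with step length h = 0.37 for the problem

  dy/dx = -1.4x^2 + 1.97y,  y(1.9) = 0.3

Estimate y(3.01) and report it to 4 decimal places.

Euler: y_{n+1} = y_n + h·f(x_n, y_n).
x=1.900000, y=0.300000: f=-4.463000 → y ← 0.300000 + 0.37·(-4.463000) = -1.351310
x=2.270000, y=-1.351310: f=-9.876141 → y ← -1.351310 + 0.37·(-9.876141) = -5.005482
x=2.640000, y=-5.005482: f=-19.618240 → y ← -5.005482 + 0.37·(-19.618240) = -12.264231
y(3.01) ≈ -12.2642

-12.2642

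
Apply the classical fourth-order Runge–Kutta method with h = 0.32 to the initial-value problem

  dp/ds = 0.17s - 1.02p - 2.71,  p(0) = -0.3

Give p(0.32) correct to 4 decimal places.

-0.9484

RK4: k1 = f(s_n, p_n); k2 = f(s_n + h/2, p_n + (h/2)·k1); k3 = f(s_n + h/2, p_n + (h/2)·k2); k4 = f(s_n + h, p_n + h·k3); p_{n+1} = p_n + (h/6)·(k1 + 2k2 + 2k3 + k4).
s=0.000000, p=-0.300000:
  k1 = f(0.000000, -0.300000) = -2.404000
  k2 = f(0.160000, -0.684640) = -1.984467
  k3 = f(0.160000, -0.617515) = -2.052935
  k4 = f(0.320000, -0.956939) = -1.679522
  p ← -0.300000 + (0.32/6)·(k1 + 2k2 + 2k3 + k4) = -0.948444
p(0.32) ≈ -0.9484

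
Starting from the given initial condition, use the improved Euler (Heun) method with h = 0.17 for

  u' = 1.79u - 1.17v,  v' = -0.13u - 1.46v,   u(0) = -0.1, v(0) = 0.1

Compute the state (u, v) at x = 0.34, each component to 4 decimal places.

-0.2272, 0.0669

Heun on (u,v): k1 = f(x_n, state_n); k2 = f(x_n + h, state_n + h·k1); state_{n+1} = state_n + (h/2)·(k1 + k2).
0.000000: (-0.100000, 0.100000)
  k1 = (-0.296000, -0.133000)
  predictor → (-0.150320, 0.077390)
  k2 = (-0.359619, -0.093448)
  → (-0.155728, 0.080752)
0.170000: (-0.155728, 0.080752)
  k1 = (-0.373232, -0.097653)
  predictor → (-0.219177, 0.064151)
  k2 = (-0.467384, -0.065167)
  → (-0.227180, 0.066912)
(u(0.34), v(0.34)) ≈ (-0.2272, 0.0669)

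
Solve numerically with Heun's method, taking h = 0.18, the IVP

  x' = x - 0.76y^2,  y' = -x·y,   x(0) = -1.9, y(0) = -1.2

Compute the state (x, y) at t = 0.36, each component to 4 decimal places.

-3.7717, -2.9636

Heun on (x,y): k1 = f(t_n, state_n); k2 = f(t_n + h, state_n + h·k1); state_{n+1} = state_n + (h/2)·(k1 + k2).
0.000000: (-1.900000, -1.200000)
  k1 = (-2.994400, -2.280000)
  predictor → (-2.438992, -1.610400)
  k2 = (-4.409967, -3.927753)
  → (-2.566393, -1.758698)
0.180000: (-2.566393, -1.758698)
  k1 = (-4.917087, -4.513510)
  predictor → (-3.451469, -2.571129)
  k2 = (-8.475606, -8.874173)
  → (-3.771735, -2.963589)
(x(0.36), y(0.36)) ≈ (-3.7717, -2.9636)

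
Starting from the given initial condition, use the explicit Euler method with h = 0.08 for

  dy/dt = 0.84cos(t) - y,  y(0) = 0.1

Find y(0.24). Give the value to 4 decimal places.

0.2627

Euler: y_{n+1} = y_n + h·f(t_n, y_n).
t=0.000000, y=0.100000: f=0.740000 → y ← 0.100000 + 0.08·0.740000 = 0.159200
t=0.080000, y=0.159200: f=0.678113 → y ← 0.159200 + 0.08·0.678113 = 0.213449
t=0.160000, y=0.213449: f=0.615822 → y ← 0.213449 + 0.08·0.615822 = 0.262715
y(0.24) ≈ 0.2627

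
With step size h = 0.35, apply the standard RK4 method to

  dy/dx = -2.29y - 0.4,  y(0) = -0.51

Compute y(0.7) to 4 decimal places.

-0.2429

RK4: k1 = f(x_n, y_n); k2 = f(x_n + h/2, y_n + (h/2)·k1); k3 = f(x_n + h/2, y_n + (h/2)·k2); k4 = f(x_n + h, y_n + h·k3); y_{n+1} = y_n + (h/6)·(k1 + 2k2 + 2k3 + k4).
x=0.000000, y=-0.510000:
  k1 = f(0.000000, -0.510000) = 0.767900
  k2 = f(0.175000, -0.375618) = 0.460164
  k3 = f(0.175000, -0.429471) = 0.583489
  k4 = f(0.350000, -0.305779) = 0.300233
  y ← -0.510000 + (0.35/6)·(k1 + 2k2 + 2k3 + k4) = -0.325933
x=0.350000, y=-0.325933:
  k1 = f(0.350000, -0.325933) = 0.346386
  k2 = f(0.525000, -0.265315) = 0.207572
  k3 = f(0.525000, -0.289608) = 0.263201
  k4 = f(0.700000, -0.233812) = 0.135430
  y ← -0.325933 + (0.35/6)·(k1 + 2k2 + 2k3 + k4) = -0.242903
y(0.7) ≈ -0.2429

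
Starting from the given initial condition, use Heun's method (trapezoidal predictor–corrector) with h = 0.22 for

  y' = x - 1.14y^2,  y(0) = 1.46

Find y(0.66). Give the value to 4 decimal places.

0.8651

Heun: k1 = f(x_n, y_n); k2 = f(x_n + h, y_n + h·k1); y_{n+1} = y_n + (h/2)·(k1 + k2).
x=0.000000, y=1.460000:
  k1 = f(0.000000, 1.460000) = -2.430024
  k2 = f(0.220000, 0.925395) = -0.756245
  y ← 1.460000 + (0.22/2)·(-2.430024 + (-0.756245)) = 1.109510
x=0.220000, y=1.109510:
  k1 = f(0.220000, 1.109510) = -1.183355
  k2 = f(0.440000, 0.849172) = -0.382047
  y ← 1.109510 + (0.22/2)·(-1.183355 + (-0.382047)) = 0.937316
x=0.440000, y=0.937316:
  k1 = f(0.440000, 0.937316) = -0.561560
  k2 = f(0.660000, 0.813773) = -0.094938
  y ← 0.937316 + (0.22/2)·(-0.561560 + (-0.094938)) = 0.865101
y(0.66) ≈ 0.8651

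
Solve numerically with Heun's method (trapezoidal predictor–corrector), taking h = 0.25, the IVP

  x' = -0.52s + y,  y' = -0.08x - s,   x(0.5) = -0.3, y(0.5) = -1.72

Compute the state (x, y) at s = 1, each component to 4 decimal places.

-1.4276, -2.0619

Heun on (x,y): k1 = f(s_n, state_n); k2 = f(s_n + h, state_n + h·k1); state_{n+1} = state_n + (h/2)·(k1 + k2).
0.500000: (-0.300000, -1.720000)
  k1 = (-1.980000, -0.476000)
  predictor → (-0.795000, -1.839000)
  k2 = (-2.229000, -0.686400)
  → (-0.826125, -1.865300)
0.750000: (-0.826125, -1.865300)
  k1 = (-2.255300, -0.683910)
  predictor → (-1.389950, -2.036277)
  k2 = (-2.556277, -0.888804)
  → (-1.427572, -2.061889)
(x(1), y(1)) ≈ (-1.4276, -2.0619)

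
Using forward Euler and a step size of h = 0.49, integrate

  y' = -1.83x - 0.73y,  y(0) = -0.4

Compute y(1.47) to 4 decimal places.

Euler: y_{n+1} = y_n + h·f(x_n, y_n).
x=0.000000, y=-0.400000: f=0.292000 → y ← -0.400000 + 0.49·0.292000 = -0.256920
x=0.490000, y=-0.256920: f=-0.709148 → y ← -0.256920 + 0.49·(-0.709148) = -0.604403
x=0.980000, y=-0.604403: f=-1.352186 → y ← -0.604403 + 0.49·(-1.352186) = -1.266974
y(1.47) ≈ -1.2670

-1.2670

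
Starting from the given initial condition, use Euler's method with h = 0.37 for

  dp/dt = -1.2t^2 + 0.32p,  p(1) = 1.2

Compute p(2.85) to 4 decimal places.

Euler: p_{n+1} = p_n + h·f(t_n, p_n).
t=1.000000, p=1.200000: f=-0.816000 → p ← 1.200000 + 0.37·(-0.816000) = 0.898080
t=1.370000, p=0.898080: f=-1.964894 → p ← 0.898080 + 0.37·(-1.964894) = 0.171069
t=1.740000, p=0.171069: f=-3.578378 → p ← 0.171069 + 0.37·(-3.578378) = -1.152931
t=2.110000, p=-1.152931: f=-5.711458 → p ← -1.152931 + 0.37·(-5.711458) = -3.266170
t=2.480000, p=-3.266170: f=-8.425654 → p ← -3.266170 + 0.37·(-8.425654) = -6.383662
p(2.85) ≈ -6.3837

-6.3837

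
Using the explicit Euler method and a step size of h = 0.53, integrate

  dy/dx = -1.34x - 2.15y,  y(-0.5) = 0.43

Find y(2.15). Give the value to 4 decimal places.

Euler: y_{n+1} = y_n + h·f(x_n, y_n).
x=-0.500000, y=0.430000: f=-0.254500 → y ← 0.430000 + 0.53·(-0.254500) = 0.295115
x=0.030000, y=0.295115: f=-0.674697 → y ← 0.295115 + 0.53·(-0.674697) = -0.062475
x=0.560000, y=-0.062475: f=-0.616080 → y ← -0.062475 + 0.53·(-0.616080) = -0.388997
x=1.090000, y=-0.388997: f=-0.624257 → y ← -0.388997 + 0.53·(-0.624257) = -0.719853
x=1.620000, y=-0.719853: f=-0.623116 → y ← -0.719853 + 0.53·(-0.623116) = -1.050105
y(2.15) ≈ -1.0501

-1.0501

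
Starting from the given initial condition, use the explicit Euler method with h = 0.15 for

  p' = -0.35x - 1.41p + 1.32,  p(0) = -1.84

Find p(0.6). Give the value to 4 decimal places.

Euler: p_{n+1} = p_n + h·f(x_n, p_n).
x=0.000000, p=-1.840000: f=3.914400 → p ← -1.840000 + 0.15·3.914400 = -1.252840
x=0.150000, p=-1.252840: f=3.034004 → p ← -1.252840 + 0.15·3.034004 = -0.797739
x=0.300000, p=-0.797739: f=2.339812 → p ← -0.797739 + 0.15·2.339812 = -0.446767
x=0.450000, p=-0.446767: f=1.792442 → p ← -0.446767 + 0.15·1.792442 = -0.177901
p(0.6) ≈ -0.1779

-0.1779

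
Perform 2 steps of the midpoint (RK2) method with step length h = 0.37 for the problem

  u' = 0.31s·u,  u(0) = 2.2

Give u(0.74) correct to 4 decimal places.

2.3927

Midpoint: k1 = f(s_n, u_n); k2 = f(s_n + h/2, u_n + (h/2)·k1); u_{n+1} = u_n + h·k2.
s=0.000000, u=2.200000:
  k1 = f(0.000000, 2.200000) = 0.000000
  k2 = f(0.185000, 2.200000) = 0.126170
  u ← 2.200000 + 0.37·0.126170 = 2.246683
s=0.370000, u=2.246683:
  k1 = f(0.370000, 2.246683) = 0.257695
  k2 = f(0.555000, 2.294356) = 0.394744
  u ← 2.246683 + 0.37·0.394744 = 2.392738
u(0.74) ≈ 2.3927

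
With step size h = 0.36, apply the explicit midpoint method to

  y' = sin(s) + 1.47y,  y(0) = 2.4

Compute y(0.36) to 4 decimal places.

4.0706

Midpoint: k1 = f(s_n, y_n); k2 = f(s_n + h/2, y_n + (h/2)·k1); y_{n+1} = y_n + h·k2.
s=0.000000, y=2.400000:
  k1 = f(0.000000, 2.400000) = 3.528000
  k2 = f(0.180000, 3.035040) = 4.640538
  y ← 2.400000 + 0.36·4.640538 = 4.070594
y(0.36) ≈ 4.0706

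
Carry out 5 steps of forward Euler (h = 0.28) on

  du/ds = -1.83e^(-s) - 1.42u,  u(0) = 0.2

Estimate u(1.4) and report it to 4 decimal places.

Euler: u_{n+1} = u_n + h·f(s_n, u_n).
s=0.000000, u=0.200000: f=-2.114000 → u ← 0.200000 + 0.28·(-2.114000) = -0.391920
s=0.280000, u=-0.391920: f=-0.826558 → u ← -0.391920 + 0.28·(-0.826558) = -0.623356
s=0.560000, u=-0.623356: f=-0.160147 → u ← -0.623356 + 0.28·(-0.160147) = -0.668197
s=0.840000, u=-0.668197: f=0.158810 → u ← -0.668197 + 0.28·0.158810 = -0.623731
s=1.120000, u=-0.623731: f=0.288605 → u ← -0.623731 + 0.28·0.288605 = -0.542921
u(1.4) ≈ -0.5429

-0.5429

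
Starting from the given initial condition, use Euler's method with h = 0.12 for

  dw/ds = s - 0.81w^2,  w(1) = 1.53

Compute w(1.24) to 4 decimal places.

1.3602

Euler: w_{n+1} = w_n + h·f(s_n, w_n).
s=1.000000, w=1.530000: f=-0.896129 → w ← 1.530000 + 0.12·(-0.896129) = 1.422465
s=1.120000, w=1.422465: f=-0.518958 → w ← 1.422465 + 0.12·(-0.518958) = 1.360190
w(1.24) ≈ 1.3602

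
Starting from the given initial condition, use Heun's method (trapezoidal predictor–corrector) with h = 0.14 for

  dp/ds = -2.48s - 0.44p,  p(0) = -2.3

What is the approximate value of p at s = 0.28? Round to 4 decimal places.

-2.1278

Heun: k1 = f(s_n, p_n); k2 = f(s_n + h, p_n + h·k1); p_{n+1} = p_n + (h/2)·(k1 + k2).
s=0.000000, p=-2.300000:
  k1 = f(0.000000, -2.300000) = 1.012000
  k2 = f(0.140000, -2.158320) = 0.602461
  p ← -2.300000 + (0.14/2)·(1.012000 + 0.602461) = -2.186988
s=0.140000, p=-2.186988:
  k1 = f(0.140000, -2.186988) = 0.615075
  k2 = f(0.280000, -2.100877) = 0.229986
  p ← -2.186988 + (0.14/2)·(0.615075 + 0.229986) = -2.127834
p(0.28) ≈ -2.1278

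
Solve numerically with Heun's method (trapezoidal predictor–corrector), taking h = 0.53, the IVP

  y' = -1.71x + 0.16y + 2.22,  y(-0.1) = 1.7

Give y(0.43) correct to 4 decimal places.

2.9311

Heun: k1 = f(x_n, y_n); k2 = f(x_n + h, y_n + h·k1); y_{n+1} = y_n + (h/2)·(k1 + k2).
x=-0.100000, y=1.700000:
  k1 = f(-0.100000, 1.700000) = 2.663000
  k2 = f(0.430000, 3.111390) = 1.982522
  y ← 1.700000 + (0.53/2)·(2.663000 + 1.982522) = 2.931063
y(0.43) ≈ 2.9311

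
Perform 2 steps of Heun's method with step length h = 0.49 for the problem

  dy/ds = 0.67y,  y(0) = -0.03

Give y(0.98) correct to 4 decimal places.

Heun: k1 = f(s_n, y_n); k2 = f(s_n + h, y_n + h·k1); y_{n+1} = y_n + (h/2)·(k1 + k2).
s=0.000000, y=-0.030000:
  k1 = f(0.000000, -0.030000) = -0.020100
  k2 = f(0.490000, -0.039849) = -0.026699
  y ← -0.030000 + (0.49/2)·(-0.020100 + (-0.026699)) = -0.041466
s=0.490000, y=-0.041466:
  k1 = f(0.490000, -0.041466) = -0.027782
  k2 = f(0.980000, -0.055079) = -0.036903
  y ← -0.041466 + (0.49/2)·(-0.027782 + (-0.036903)) = -0.057314
y(0.98) ≈ -0.0573

-0.0573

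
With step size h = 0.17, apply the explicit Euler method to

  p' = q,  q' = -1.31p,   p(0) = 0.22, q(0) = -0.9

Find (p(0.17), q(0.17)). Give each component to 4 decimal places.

0.0670, -0.9490

Euler on (p,q): p_{n+1} = p_n + h·p', q_{n+1} = q_n + h·q'.
0.000000: (0.220000, -0.900000); f=(-0.900000, -0.288200) → (0.067000, -0.948994)
(p(0.17), q(0.17)) ≈ (0.0670, -0.9490)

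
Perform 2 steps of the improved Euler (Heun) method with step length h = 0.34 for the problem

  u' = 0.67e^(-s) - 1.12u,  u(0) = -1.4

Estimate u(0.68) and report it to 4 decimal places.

Heun: k1 = f(s_n, u_n); k2 = f(s_n + h, u_n + h·k1); u_{n+1} = u_n + (h/2)·(k1 + k2).
s=0.000000, u=-1.400000:
  k1 = f(0.000000, -1.400000) = 2.238000
  k2 = f(0.340000, -0.639080) = 1.192656
  u ← -1.400000 + (0.34/2)·(2.238000 + 1.192656) = -0.816789
s=0.340000, u=-0.816789:
  k1 = f(0.340000, -0.816789) = 1.391689
  k2 = f(0.680000, -0.343614) = 0.724281
  u ← -0.816789 + (0.34/2)·(1.391689 + 0.724281) = -0.457074
u(0.68) ≈ -0.4571

-0.4571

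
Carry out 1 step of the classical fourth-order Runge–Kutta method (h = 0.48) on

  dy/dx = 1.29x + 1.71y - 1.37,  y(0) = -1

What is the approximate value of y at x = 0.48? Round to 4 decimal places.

RK4: k1 = f(x_n, y_n); k2 = f(x_n + h/2, y_n + (h/2)·k1); k3 = f(x_n + h/2, y_n + (h/2)·k2); k4 = f(x_n + h, y_n + h·k3); y_{n+1} = y_n + (h/6)·(k1 + 2k2 + 2k3 + k4).
x=0.000000, y=-1.000000:
  k1 = f(0.000000, -1.000000) = -3.080000
  k2 = f(0.240000, -1.739200) = -4.034432
  k3 = f(0.240000, -1.968264) = -4.426131
  k4 = f(0.480000, -3.124543) = -6.093768
  y ← -1.000000 + (0.48/6)·(k1 + 2k2 + 2k3 + k4) = -3.087592
y(0.48) ≈ -3.0876

-3.0876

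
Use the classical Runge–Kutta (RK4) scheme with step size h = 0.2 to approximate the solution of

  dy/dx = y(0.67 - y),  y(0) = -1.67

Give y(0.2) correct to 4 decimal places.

-2.9670

RK4: k1 = f(x_n, y_n); k2 = f(x_n + h/2, y_n + (h/2)·k1); k3 = f(x_n + h/2, y_n + (h/2)·k2); k4 = f(x_n + h, y_n + h·k3); y_{n+1} = y_n + (h/6)·(k1 + 2k2 + 2k3 + k4).
x=0.000000, y=-1.670000:
  k1 = f(0.000000, -1.670000) = -3.907800
  k2 = f(0.100000, -2.060780) = -5.627537
  k3 = f(0.100000, -2.232754) = -6.481134
  k4 = f(0.200000, -2.966227) = -10.785873
  y ← -1.670000 + (0.2/6)·(k1 + 2k2 + 2k3 + k4) = -2.967034
y(0.2) ≈ -2.9670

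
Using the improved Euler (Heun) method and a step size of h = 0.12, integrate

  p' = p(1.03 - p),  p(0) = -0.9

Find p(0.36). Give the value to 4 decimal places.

-2.0964

Heun: k1 = f(x_n, p_n); k2 = f(x_n + h, p_n + h·k1); p_{n+1} = p_n + (h/2)·(k1 + k2).
x=0.000000, p=-0.900000:
  k1 = f(0.000000, -0.900000) = -1.737000
  k2 = f(0.120000, -1.108440) = -2.370332
  p ← -0.900000 + (0.12/2)·(-1.737000 + (-2.370332)) = -1.146440
x=0.120000, p=-1.146440:
  k1 = f(0.120000, -1.146440) = -2.495158
  k2 = f(0.240000, -1.445859) = -3.579743
  p ← -1.146440 + (0.12/2)·(-2.495158 + (-3.579743)) = -1.510934
x=0.240000, p=-1.510934:
  k1 = f(0.240000, -1.510934) = -3.839183
  k2 = f(0.360000, -1.971636) = -5.918133
  p ← -1.510934 + (0.12/2)·(-3.839183 + (-5.918133)) = -2.096373
p(0.36) ≈ -2.0964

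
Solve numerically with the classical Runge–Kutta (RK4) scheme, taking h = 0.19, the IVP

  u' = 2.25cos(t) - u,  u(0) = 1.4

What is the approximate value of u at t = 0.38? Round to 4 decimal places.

RK4: k1 = f(t_n, u_n); k2 = f(t_n + h/2, u_n + (h/2)·k1); k3 = f(t_n + h/2, u_n + (h/2)·k2); k4 = f(t_n + h, u_n + h·k3); u_{n+1} = u_n + (h/6)·(k1 + 2k2 + 2k3 + k4).
t=0.000000, u=1.400000:
  k1 = f(0.000000, 1.400000) = 0.850000
  k2 = f(0.095000, 1.480750) = 0.759105
  k3 = f(0.095000, 1.472115) = 0.767740
  k4 = f(0.190000, 1.545871) = 0.663639
  u ← 1.400000 + (0.19/6)·(k1 + 2k2 + 2k3 + k4) = 1.544632
t=0.190000, u=1.544632:
  k1 = f(0.190000, 1.544632) = 0.664878
  k2 = f(0.285000, 1.607795) = 0.551443
  k3 = f(0.285000, 1.597019) = 0.562220
  k4 = f(0.380000, 1.651454) = 0.438042
  u ← 1.544632 + (0.19/6)·(k1 + 2k2 + 2k3 + k4) = 1.650090
u(0.38) ≈ 1.6501

1.6501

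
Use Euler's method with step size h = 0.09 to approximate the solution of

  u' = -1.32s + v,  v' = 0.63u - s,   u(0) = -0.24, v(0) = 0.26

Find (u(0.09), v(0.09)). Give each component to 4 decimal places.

-0.2166, 0.2464

Euler on (u,v): u_{n+1} = u_n + h·u', v_{n+1} = v_n + h·v'.
0.000000: (-0.240000, 0.260000); f=(0.260000, -0.151200) → (-0.216600, 0.246392)
(u(0.09), v(0.09)) ≈ (-0.2166, 0.2464)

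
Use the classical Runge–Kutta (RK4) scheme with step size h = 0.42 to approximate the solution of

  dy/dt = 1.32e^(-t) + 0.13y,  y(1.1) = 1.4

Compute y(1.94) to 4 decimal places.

RK4: k1 = f(t_n, y_n); k2 = f(t_n + h/2, y_n + (h/2)·k1); k3 = f(t_n + h/2, y_n + (h/2)·k2); k4 = f(t_n + h, y_n + h·k3); y_{n+1} = y_n + (h/6)·(k1 + 2k2 + 2k3 + k4).
t=1.100000, y=1.400000:
  k1 = f(1.100000, 1.400000) = 0.621390
  k2 = f(1.310000, 1.530492) = 0.555126
  k3 = f(1.310000, 1.516577) = 0.553317
  k4 = f(1.520000, 1.632393) = 0.500911
  y ← 1.400000 + (0.42/6)·(k1 + 2k2 + 2k3 + k4) = 1.633743
t=1.520000, y=1.633743:
  k1 = f(1.520000, 1.633743) = 0.501086
  k2 = f(1.730000, 1.738971) = 0.460082
  k3 = f(1.730000, 1.730360) = 0.458962
  k4 = f(1.940000, 1.826507) = 0.427135
  y ← 1.633743 + (0.42/6)·(k1 + 2k2 + 2k3 + k4) = 1.827385
y(1.94) ≈ 1.8274

1.8274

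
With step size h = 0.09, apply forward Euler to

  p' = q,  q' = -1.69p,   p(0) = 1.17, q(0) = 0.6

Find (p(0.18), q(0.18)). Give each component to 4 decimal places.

Euler on (p,q): p_{n+1} = p_n + h·p', q_{n+1} = q_n + h·q'.
0.000000: (1.170000, 0.600000); f=(0.600000, -1.977300) → (1.224000, 0.422043)
0.090000: (1.224000, 0.422043); f=(0.422043, -2.068560) → (1.261984, 0.235873)
(p(0.18), q(0.18)) ≈ (1.2620, 0.2359)

1.2620, 0.2359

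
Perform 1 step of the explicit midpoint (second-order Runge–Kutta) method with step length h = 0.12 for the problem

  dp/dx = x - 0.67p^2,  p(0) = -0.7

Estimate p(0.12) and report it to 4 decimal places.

Midpoint: k1 = f(x_n, p_n); k2 = f(x_n + h/2, p_n + (h/2)·k1); p_{n+1} = p_n + h·k2.
x=0.000000, p=-0.700000:
  k1 = f(0.000000, -0.700000) = -0.328300
  k2 = f(0.060000, -0.719698) = -0.287037
  p ← -0.700000 + 0.12·(-0.287037) = -0.734444
p(0.12) ≈ -0.7344

-0.7344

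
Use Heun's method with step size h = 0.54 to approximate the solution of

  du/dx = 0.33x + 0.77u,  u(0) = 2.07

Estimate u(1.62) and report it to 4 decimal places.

Heun: k1 = f(x_n, u_n); k2 = f(x_n + h, u_n + h·k1); u_{n+1} = u_n + (h/2)·(k1 + k2).
x=0.000000, u=2.070000:
  k1 = f(0.000000, 2.070000) = 1.593900
  k2 = f(0.540000, 2.930706) = 2.434844
  u ← 2.070000 + (0.54/2)·(1.593900 + 2.434844) = 3.157761
x=0.540000, u=3.157761:
  k1 = f(0.540000, 3.157761) = 2.609676
  k2 = f(1.080000, 4.566986) = 3.872979
  u ← 3.157761 + (0.54/2)·(2.609676 + 3.872979) = 4.908078
x=1.080000, u=4.908078:
  k1 = f(1.080000, 4.908078) = 4.135620
  k2 = f(1.620000, 7.141312) = 6.033410
  u ← 4.908078 + (0.54/2)·(4.135620 + 6.033410) = 7.653716
u(1.62) ≈ 7.6537

7.6537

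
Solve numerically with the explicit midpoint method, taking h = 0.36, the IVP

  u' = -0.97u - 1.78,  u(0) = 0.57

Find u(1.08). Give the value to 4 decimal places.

Midpoint: k1 = f(t_n, u_n); k2 = f(t_n + h/2, u_n + (h/2)·k1); u_{n+1} = u_n + h·k2.
t=0.000000, u=0.570000:
  k1 = f(0.000000, 0.570000) = -2.332900
  k2 = f(0.180000, 0.150078) = -1.925576
  u ← 0.570000 + 0.36·(-1.925576) = -0.123207
t=0.360000, u=-0.123207:
  k1 = f(0.360000, -0.123207) = -1.660489
  k2 = f(0.540000, -0.422095) = -1.370568
  u ← -0.123207 + 0.36·(-1.370568) = -0.616612
t=0.720000, u=-0.616612:
  k1 = f(0.720000, -0.616612) = -1.181887
  k2 = f(0.900000, -0.829351) = -0.975529
  u ← -0.616612 + 0.36·(-0.975529) = -0.967802
u(1.08) ≈ -0.9678

-0.9678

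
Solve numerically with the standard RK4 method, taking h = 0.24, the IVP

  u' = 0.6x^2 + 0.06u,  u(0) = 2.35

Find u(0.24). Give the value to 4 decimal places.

RK4: k1 = f(x_n, u_n); k2 = f(x_n + h/2, u_n + (h/2)·k1); k3 = f(x_n + h/2, u_n + (h/2)·k2); k4 = f(x_n + h, u_n + h·k3); u_{n+1} = u_n + (h/6)·(k1 + 2k2 + 2k3 + k4).
x=0.000000, u=2.350000:
  k1 = f(0.000000, 2.350000) = 0.141000
  k2 = f(0.120000, 2.366920) = 0.150655
  k3 = f(0.120000, 2.368079) = 0.150725
  k4 = f(0.240000, 2.386174) = 0.177730
  u ← 2.350000 + (0.24/6)·(k1 + 2k2 + 2k3 + k4) = 2.386860
u(0.24) ≈ 2.3869

2.3869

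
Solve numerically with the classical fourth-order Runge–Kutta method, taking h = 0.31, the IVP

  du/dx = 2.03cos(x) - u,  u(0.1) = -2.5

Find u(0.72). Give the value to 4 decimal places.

RK4: k1 = f(x_n, u_n); k2 = f(x_n + h/2, u_n + (h/2)·k1); k3 = f(x_n + h/2, u_n + (h/2)·k2); k4 = f(x_n + h, u_n + h·k3); u_{n+1} = u_n + (h/6)·(k1 + 2k2 + 2k3 + k4).
x=0.100000, u=-2.500000:
  k1 = f(0.100000, -2.500000) = 4.519858
  k2 = f(0.255000, -1.799422) = 3.763778
  k3 = f(0.255000, -1.916614) = 3.880971
  k4 = f(0.410000, -1.296899) = 3.158654
  u ← -2.500000 + (0.31/6)·(k1 + 2k2 + 2k3 + k4) = -1.313319
x=0.410000, u=-1.313319:
  k1 = f(0.410000, -1.313319) = 3.175075
  k2 = f(0.565000, -0.821183) = 2.535698
  k3 = f(0.565000, -0.920286) = 2.634801
  k4 = f(0.720000, -0.496531) = 2.022697
  u ← -1.313319 + (0.31/6)·(k1 + 2k2 + 2k3 + k4) = -0.510483
u(0.72) ≈ -0.5105

-0.5105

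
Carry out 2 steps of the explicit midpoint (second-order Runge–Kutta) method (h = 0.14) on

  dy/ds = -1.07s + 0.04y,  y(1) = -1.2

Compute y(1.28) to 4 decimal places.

Midpoint: k1 = f(s_n, y_n); k2 = f(s_n + h/2, y_n + (h/2)·k1); y_{n+1} = y_n + h·k2.
s=1.000000, y=-1.200000:
  k1 = f(1.000000, -1.200000) = -1.118000
  k2 = f(1.070000, -1.278260) = -1.196030
  y ← -1.200000 + 0.14·(-1.196030) = -1.367444
s=1.140000, y=-1.367444:
  k1 = f(1.140000, -1.367444) = -1.274498
  k2 = f(1.210000, -1.456659) = -1.352966
  y ← -1.367444 + 0.14·(-1.352966) = -1.556860
y(1.28) ≈ -1.5569

-1.5569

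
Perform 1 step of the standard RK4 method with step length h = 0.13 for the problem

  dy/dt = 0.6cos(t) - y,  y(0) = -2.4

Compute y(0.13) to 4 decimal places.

-2.0345

RK4: k1 = f(t_n, y_n); k2 = f(t_n + h/2, y_n + (h/2)·k1); k3 = f(t_n + h/2, y_n + (h/2)·k2); k4 = f(t_n + h, y_n + h·k3); y_{n+1} = y_n + (h/6)·(k1 + 2k2 + 2k3 + k4).
t=0.000000, y=-2.400000:
  k1 = f(0.000000, -2.400000) = 3.000000
  k2 = f(0.065000, -2.205000) = 2.803733
  k3 = f(0.065000, -2.217757) = 2.816490
  k4 = f(0.130000, -2.033856) = 2.628793
  y ← -2.400000 + (0.13/6)·(k1 + 2k2 + 2k3 + k4) = -2.034500
y(0.13) ≈ -2.0345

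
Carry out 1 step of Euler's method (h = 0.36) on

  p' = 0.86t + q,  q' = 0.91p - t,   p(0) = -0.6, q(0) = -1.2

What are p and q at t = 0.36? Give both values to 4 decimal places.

Euler on (p,q): p_{n+1} = p_n + h·p', q_{n+1} = q_n + h·q'.
0.000000: (-0.600000, -1.200000); f=(-1.200000, -0.546000) → (-1.032000, -1.396560)
(p(0.36), q(0.36)) ≈ (-1.0320, -1.3966)

-1.0320, -1.3966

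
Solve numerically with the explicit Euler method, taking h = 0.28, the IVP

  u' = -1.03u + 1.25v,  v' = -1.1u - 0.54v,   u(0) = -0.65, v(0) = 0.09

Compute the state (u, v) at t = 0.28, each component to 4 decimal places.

Euler on (u,v): u_{n+1} = u_n + h·u', v_{n+1} = v_n + h·v'.
0.000000: (-0.650000, 0.090000); f=(0.782000, 0.666400) → (-0.431040, 0.276592)
(u(0.28), v(0.28)) ≈ (-0.4310, 0.2766)

-0.4310, 0.2766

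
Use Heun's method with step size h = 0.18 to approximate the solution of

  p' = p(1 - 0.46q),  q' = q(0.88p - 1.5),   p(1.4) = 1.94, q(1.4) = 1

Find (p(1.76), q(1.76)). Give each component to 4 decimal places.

2.3347, 1.1453

Heun on (p,q): k1 = f(t_n, state_n); k2 = f(t_n + h, state_n + h·k1); state_{n+1} = state_n + (h/2)·(k1 + k2).
1.400000: (1.940000, 1.000000)
  k1 = (1.047600, 0.207200)
  predictor → (2.128568, 1.037296)
  k2 = (1.112909, 0.387056)
  → (2.134446, 1.053483)
1.580000: (2.134446, 1.053483)
  k1 = (1.100089, 0.398546)
  predictor → (2.332462, 1.125221)
  k2 = (1.125175, 0.621759)
  → (2.334720, 1.145311)
(p(1.76), q(1.76)) ≈ (2.3347, 1.1453)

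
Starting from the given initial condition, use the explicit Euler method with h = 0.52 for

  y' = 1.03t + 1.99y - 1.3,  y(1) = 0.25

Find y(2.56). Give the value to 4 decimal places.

2.2226

Euler: y_{n+1} = y_n + h·f(t_n, y_n).
t=1.000000, y=0.250000: f=0.227500 → y ← 0.250000 + 0.52·0.227500 = 0.368300
t=1.520000, y=0.368300: f=0.998517 → y ← 0.368300 + 0.52·0.998517 = 0.887529
t=2.040000, y=0.887529: f=2.567382 → y ← 0.887529 + 0.52·2.567382 = 2.222568
y(2.56) ≈ 2.2226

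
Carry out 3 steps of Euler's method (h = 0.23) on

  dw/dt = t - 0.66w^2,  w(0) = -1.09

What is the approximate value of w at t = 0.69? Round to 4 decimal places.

-1.6813

Euler: w_{n+1} = w_n + h·f(t_n, w_n).
t=0.000000, w=-1.090000: f=-0.784146 → w ← -1.090000 + 0.23·(-0.784146) = -1.270354
t=0.230000, w=-1.270354: f=-0.835107 → w ← -1.270354 + 0.23·(-0.835107) = -1.462428
t=0.460000, w=-1.462428: f=-0.951539 → w ← -1.462428 + 0.23·(-0.951539) = -1.681282
w(0.69) ≈ -1.6813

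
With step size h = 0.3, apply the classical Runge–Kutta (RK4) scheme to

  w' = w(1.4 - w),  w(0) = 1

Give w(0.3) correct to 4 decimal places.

1.1086

RK4: k1 = f(x_n, w_n); k2 = f(x_n + h/2, w_n + (h/2)·k1); k3 = f(x_n + h/2, w_n + (h/2)·k2); k4 = f(x_n + h, w_n + h·k3); w_{n+1} = w_n + (h/6)·(k1 + 2k2 + 2k3 + k4).
x=0.000000, w=1.000000:
  k1 = f(0.000000, 1.000000) = 0.400000
  k2 = f(0.150000, 1.060000) = 0.360400
  k3 = f(0.150000, 1.054060) = 0.364642
  k4 = f(0.300000, 1.109392) = 0.322398
  w ← 1.000000 + (0.3/6)·(k1 + 2k2 + 2k3 + k4) = 1.108624
w(0.3) ≈ 1.1086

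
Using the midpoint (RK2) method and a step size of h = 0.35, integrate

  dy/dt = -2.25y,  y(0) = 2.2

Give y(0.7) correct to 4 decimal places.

Midpoint: k1 = f(t_n, y_n); k2 = f(t_n + h/2, y_n + (h/2)·k1); y_{n+1} = y_n + h·k2.
t=0.000000, y=2.200000:
  k1 = f(0.000000, 2.200000) = -4.950000
  k2 = f(0.175000, 1.333750) = -3.000938
  y ← 2.200000 + 0.35·(-3.000938) = 1.149672
t=0.350000, y=1.149672:
  k1 = f(0.350000, 1.149672) = -2.586762
  k2 = f(0.525000, 0.696989) = -1.568224
  y ← 1.149672 + 0.35·(-1.568224) = 0.600793
y(0.7) ≈ 0.6008

0.6008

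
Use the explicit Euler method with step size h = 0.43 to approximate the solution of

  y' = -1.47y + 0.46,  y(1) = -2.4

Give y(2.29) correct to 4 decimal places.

0.1778

Euler: y_{n+1} = y_n + h·f(x_n, y_n).
x=1.000000, y=-2.400000: f=3.988000 → y ← -2.400000 + 0.43·3.988000 = -0.685160
x=1.430000, y=-0.685160: f=1.467185 → y ← -0.685160 + 0.43·1.467185 = -0.054270
x=1.860000, y=-0.054270: f=0.539777 → y ← -0.054270 + 0.43·0.539777 = 0.177834
y(2.29) ≈ 0.1778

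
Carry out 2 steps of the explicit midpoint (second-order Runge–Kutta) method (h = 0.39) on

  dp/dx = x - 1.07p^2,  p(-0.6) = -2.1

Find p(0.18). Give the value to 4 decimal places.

Midpoint: k1 = f(x_n, p_n); k2 = f(x_n + h/2, p_n + (h/2)·k1); p_{n+1} = p_n + h·k2.
x=-0.600000, p=-2.100000:
  k1 = f(-0.600000, -2.100000) = -5.318700
  k2 = f(-0.405000, -3.137147) = -10.935606
  p ← -2.100000 + 0.39·(-10.935606) = -6.364886
x=-0.210000, p=-6.364886:
  k1 = f(-0.210000, -6.364886) = -43.557604
  k2 = f(-0.015000, -14.858619) = -236.248068
  p ← -6.364886 + 0.39·(-236.248068) = -98.501633
p(0.18) ≈ -98.5016

-98.5016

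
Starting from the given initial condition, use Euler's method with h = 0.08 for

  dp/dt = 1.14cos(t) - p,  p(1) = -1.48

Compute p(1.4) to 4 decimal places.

Euler: p_{n+1} = p_n + h·f(t_n, p_n).
t=1.000000, p=-1.480000: f=2.095945 → p ← -1.480000 + 0.08·2.095945 = -1.312324
t=1.080000, p=-1.312324: f=1.849639 → p ← -1.312324 + 0.08·1.849639 = -1.164353
t=1.160000, p=-1.164353: f=1.619600 → p ← -1.164353 + 0.08·1.619600 = -1.034785
t=1.240000, p=-1.034785: f=1.405053 → p ← -1.034785 + 0.08·1.405053 = -0.922381
t=1.320000, p=-0.922381: f=1.205301 → p ← -0.922381 + 0.08·1.205301 = -0.825957
p(1.4) ≈ -0.8260

-0.8260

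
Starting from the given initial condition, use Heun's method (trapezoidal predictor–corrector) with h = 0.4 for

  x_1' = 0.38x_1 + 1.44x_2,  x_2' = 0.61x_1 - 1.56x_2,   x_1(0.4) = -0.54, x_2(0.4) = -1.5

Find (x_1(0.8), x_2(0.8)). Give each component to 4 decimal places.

Heun on (x_1,x_2): k1 = f(t_n, state_n); k2 = f(t_n + h, state_n + h·k1); state_{n+1} = state_n + (h/2)·(k1 + k2).
0.400000: (-0.540000, -1.500000)
  k1 = (-2.365200, 2.010600)
  predictor → (-1.486080, -0.695760)
  k2 = (-1.566605, 0.178877)
  → (-1.326361, -1.062105)
(x_1(0.8), x_2(0.8)) ≈ (-1.3264, -1.0621)

-1.3264, -1.0621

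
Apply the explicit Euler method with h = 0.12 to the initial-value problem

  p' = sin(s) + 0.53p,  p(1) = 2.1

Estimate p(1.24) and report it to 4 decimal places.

Euler: p_{n+1} = p_n + h·f(s_n, p_n).
s=1.000000, p=2.100000: f=1.954471 → p ← 2.100000 + 0.12·1.954471 = 2.334537
s=1.120000, p=2.334537: f=2.137405 → p ← 2.334537 + 0.12·2.137405 = 2.591025
p(1.24) ≈ 2.5910

2.5910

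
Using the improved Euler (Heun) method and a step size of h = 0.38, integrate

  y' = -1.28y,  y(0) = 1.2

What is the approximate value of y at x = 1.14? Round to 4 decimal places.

Heun: k1 = f(x_n, y_n); k2 = f(x_n + h, y_n + h·k1); y_{n+1} = y_n + (h/2)·(k1 + k2).
x=0.000000, y=1.200000:
  k1 = f(0.000000, 1.200000) = -1.536000
  k2 = f(0.380000, 0.616320) = -0.788890
  y ← 1.200000 + (0.38/2)·(-1.536000 + (-0.788890)) = 0.758271
x=0.380000, y=0.758271:
  k1 = f(0.380000, 0.758271) = -0.970587
  k2 = f(0.760000, 0.389448) = -0.498493
  y ← 0.758271 + (0.38/2)·(-0.970587 + (-0.498493)) = 0.479146
x=0.760000, y=0.479146:
  k1 = f(0.760000, 0.479146) = -0.613307
  k2 = f(1.140000, 0.246089) = -0.314994
  y ← 0.479146 + (0.38/2)·(-0.613307 + (-0.314994)) = 0.302769
y(1.14) ≈ 0.3028

0.3028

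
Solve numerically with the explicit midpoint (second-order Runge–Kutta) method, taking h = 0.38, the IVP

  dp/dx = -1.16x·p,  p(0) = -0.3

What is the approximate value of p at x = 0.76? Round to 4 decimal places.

Midpoint: k1 = f(x_n, p_n); k2 = f(x_n + h/2, p_n + (h/2)·k1); p_{n+1} = p_n + h·k2.
x=0.000000, p=-0.300000:
  k1 = f(0.000000, -0.300000) = 0.000000
  k2 = f(0.190000, -0.300000) = 0.066120
  p ← -0.300000 + 0.38·0.066120 = -0.274874
x=0.380000, p=-0.274874:
  k1 = f(0.380000, -0.274874) = 0.121165
  k2 = f(0.570000, -0.251853) = 0.166525
  p ← -0.274874 + 0.38·0.166525 = -0.211595
p(0.76) ≈ -0.2116

-0.2116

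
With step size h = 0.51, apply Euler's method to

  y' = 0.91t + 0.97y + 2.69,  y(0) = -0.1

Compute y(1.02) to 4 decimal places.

3.4358

Euler: y_{n+1} = y_n + h·f(t_n, y_n).
t=0.000000, y=-0.100000: f=2.593000 → y ← -0.100000 + 0.51·2.593000 = 1.222430
t=0.510000, y=1.222430: f=4.339857 → y ← 1.222430 + 0.51·4.339857 = 3.435757
y(1.02) ≈ 3.4358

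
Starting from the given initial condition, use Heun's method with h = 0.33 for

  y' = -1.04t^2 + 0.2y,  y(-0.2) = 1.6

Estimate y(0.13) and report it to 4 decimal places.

Heun: k1 = f(t_n, y_n); k2 = f(t_n + h, y_n + h·k1); y_{n+1} = y_n + (h/2)·(k1 + k2).
t=-0.200000, y=1.600000:
  k1 = f(-0.200000, 1.600000) = 0.278400
  k2 = f(0.130000, 1.691872) = 0.320798
  y ← 1.600000 + (0.33/2)·(0.278400 + 0.320798) = 1.698868
y(0.13) ≈ 1.6989

1.6989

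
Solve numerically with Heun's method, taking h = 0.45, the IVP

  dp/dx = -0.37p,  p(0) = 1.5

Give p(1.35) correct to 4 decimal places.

0.9126

Heun: k1 = f(x_n, p_n); k2 = f(x_n + h, p_n + h·k1); p_{n+1} = p_n + (h/2)·(k1 + k2).
x=0.000000, p=1.500000:
  k1 = f(0.000000, 1.500000) = -0.555000
  k2 = f(0.450000, 1.250250) = -0.462593
  p ← 1.500000 + (0.45/2)·(-0.555000 + (-0.462593)) = 1.271042
x=0.450000, p=1.271042:
  k1 = f(0.450000, 1.271042) = -0.470285
  k2 = f(0.900000, 1.059413) = -0.391983
  p ← 1.271042 + (0.45/2)·(-0.470285 + (-0.391983)) = 1.077031
x=0.900000, p=1.077031:
  k1 = f(0.900000, 1.077031) = -0.398502
  k2 = f(1.350000, 0.897706) = -0.332151
  p ← 1.077031 + (0.45/2)·(-0.398502 + (-0.332151)) = 0.912634
p(1.35) ≈ 0.9126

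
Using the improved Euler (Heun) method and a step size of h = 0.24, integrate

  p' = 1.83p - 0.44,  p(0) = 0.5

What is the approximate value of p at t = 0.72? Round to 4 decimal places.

Heun: k1 = f(t_n, p_n); k2 = f(t_n + h, p_n + h·k1); p_{n+1} = p_n + (h/2)·(k1 + k2).
t=0.000000, p=0.500000:
  k1 = f(0.000000, 0.500000) = 0.475000
  k2 = f(0.240000, 0.614000) = 0.683620
  p ← 0.500000 + (0.24/2)·(0.475000 + 0.683620) = 0.639034
t=0.240000, p=0.639034:
  k1 = f(0.240000, 0.639034) = 0.729433
  k2 = f(0.480000, 0.814098) = 1.049800
  p ← 0.639034 + (0.24/2)·(0.729433 + 1.049800) = 0.852542
t=0.480000, p=0.852542:
  k1 = f(0.480000, 0.852542) = 1.120152
  k2 = f(0.720000, 1.121379) = 1.612123
  p ← 0.852542 + (0.24/2)·(1.120152 + 1.612123) = 1.180415
p(0.72) ≈ 1.1804

1.1804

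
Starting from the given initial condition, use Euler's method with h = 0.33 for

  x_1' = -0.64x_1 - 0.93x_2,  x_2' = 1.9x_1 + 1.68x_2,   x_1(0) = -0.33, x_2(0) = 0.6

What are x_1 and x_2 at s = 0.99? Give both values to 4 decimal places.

Euler on (x_1,x_2): x_1_{n+1} = x_1_n + h·x_1', x_2_{n+1} = x_2_n + h·x_2'.
0.000000: (-0.330000, 0.600000); f=(-0.346800, 0.381000) → (-0.444444, 0.725730)
0.330000: (-0.444444, 0.725730); f=(-0.390485, 0.374783) → (-0.573304, 0.849408)
0.660000: (-0.573304, 0.849408); f=(-0.423035, 0.337728) → (-0.712906, 0.960859)
(x_1(0.99), x_2(0.99)) ≈ (-0.7129, 0.9609)

-0.7129, 0.9609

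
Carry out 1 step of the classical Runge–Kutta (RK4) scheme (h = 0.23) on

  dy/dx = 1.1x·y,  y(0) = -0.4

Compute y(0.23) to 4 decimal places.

RK4: k1 = f(x_n, y_n); k2 = f(x_n + h/2, y_n + (h/2)·k1); k3 = f(x_n + h/2, y_n + (h/2)·k2); k4 = f(x_n + h, y_n + h·k3); y_{n+1} = y_n + (h/6)·(k1 + 2k2 + 2k3 + k4).
x=0.000000, y=-0.400000:
  k1 = f(0.000000, -0.400000) = 0.000000
  k2 = f(0.115000, -0.400000) = -0.050600
  k3 = f(0.115000, -0.405819) = -0.051336
  k4 = f(0.230000, -0.411807) = -0.104187
  y ← -0.400000 + (0.23/6)·(k1 + 2k2 + 2k3 + k4) = -0.411809
y(0.23) ≈ -0.4118

-0.4118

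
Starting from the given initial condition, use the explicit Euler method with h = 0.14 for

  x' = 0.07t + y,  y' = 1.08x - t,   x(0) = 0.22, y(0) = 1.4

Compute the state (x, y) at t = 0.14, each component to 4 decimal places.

0.4160, 1.4333

Euler on (x,y): x_{n+1} = x_n + h·x', y_{n+1} = y_n + h·y'.
0.000000: (0.220000, 1.400000); f=(1.400000, 0.237600) → (0.416000, 1.433264)
(x(0.14), y(0.14)) ≈ (0.4160, 1.4333)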